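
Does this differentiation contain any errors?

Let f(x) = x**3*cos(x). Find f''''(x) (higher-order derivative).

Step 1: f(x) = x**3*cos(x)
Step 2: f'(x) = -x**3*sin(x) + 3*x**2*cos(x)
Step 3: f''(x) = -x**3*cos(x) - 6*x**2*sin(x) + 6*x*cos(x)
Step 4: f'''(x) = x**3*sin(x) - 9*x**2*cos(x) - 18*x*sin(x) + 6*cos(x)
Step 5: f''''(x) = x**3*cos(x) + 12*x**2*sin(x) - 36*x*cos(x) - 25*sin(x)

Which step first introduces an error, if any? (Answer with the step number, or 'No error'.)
Step 5

Step 5 is incorrect due to a wrong coefficient.
The step shows: x**3*cos(x) + 12*x**2*sin(x) - 36*x*cos(x) - 25*sin(x)
The correct value should be: x**3*cos(x) + 12*x**2*sin(x) - 36*x*cos(x) - 24*sin(x)

Explanation: The coefficient -24 was incorrectly written as -25: the term -24*sin(x) was incorrectly written as -25*sin(x)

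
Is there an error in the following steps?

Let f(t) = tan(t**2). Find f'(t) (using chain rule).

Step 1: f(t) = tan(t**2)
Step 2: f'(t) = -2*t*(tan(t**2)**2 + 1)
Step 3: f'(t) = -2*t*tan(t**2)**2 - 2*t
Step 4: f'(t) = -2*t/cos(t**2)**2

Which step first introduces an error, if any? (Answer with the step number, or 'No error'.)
Step 2

Step 2 is incorrect due to a sign flip.
The step shows: -2*t*(tan(t**2)**2 + 1)
The correct value should be: 2*t*(tan(t**2)**2 + 1)

Explanation: The sign of the whole expression was flipped: the term 2*t*(tan(t**2)**2 + 1) was incorrectly written as -2*t*(tan(t**2)**2 + 1)
The later steps are derived from this incorrect expression, so the error originates in Step 2.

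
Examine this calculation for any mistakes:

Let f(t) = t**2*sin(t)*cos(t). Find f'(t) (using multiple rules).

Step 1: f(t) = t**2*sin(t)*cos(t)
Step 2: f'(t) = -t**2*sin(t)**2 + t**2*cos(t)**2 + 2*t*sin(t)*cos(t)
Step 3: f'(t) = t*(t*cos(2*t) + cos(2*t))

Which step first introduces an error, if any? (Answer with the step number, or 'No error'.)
Step 3

Step 3 is incorrect due to a wrong trig function.
The step shows: t*(t*cos(2*t) + cos(2*t))
The correct value should be: t*(t*cos(2*t) + sin(2*t))

Explanation: sin(2*t) was incorrectly written as cos(2*t): the term t*(t*cos(2*t) + sin(2*t)) was incorrectly written as t*(t*cos(2*t) + cos(2*t))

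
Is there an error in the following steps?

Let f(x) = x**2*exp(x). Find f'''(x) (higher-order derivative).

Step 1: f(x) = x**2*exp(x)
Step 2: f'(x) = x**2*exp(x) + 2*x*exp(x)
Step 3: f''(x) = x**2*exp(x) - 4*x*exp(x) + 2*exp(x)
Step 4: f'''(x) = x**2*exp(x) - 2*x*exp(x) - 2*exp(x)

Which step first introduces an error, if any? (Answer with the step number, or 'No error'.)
Step 3

Step 3 is incorrect due to a sign flip.
The step shows: x**2*exp(x) - 4*x*exp(x) + 2*exp(x)
The correct value should be: x**2*exp(x) + 4*x*exp(x) + 2*exp(x)

Explanation: The sign of one term was flipped: the term 4*x*exp(x) was incorrectly written as -4*x*exp(x)
The later steps are derived from this incorrect expression, so the error originates in Step 3.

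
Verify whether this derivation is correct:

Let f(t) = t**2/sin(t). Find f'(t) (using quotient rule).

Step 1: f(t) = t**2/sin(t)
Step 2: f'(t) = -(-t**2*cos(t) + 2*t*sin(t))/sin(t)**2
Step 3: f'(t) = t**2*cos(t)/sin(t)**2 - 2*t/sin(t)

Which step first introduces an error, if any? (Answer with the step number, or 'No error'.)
Step 2

Step 2 is incorrect due to a sign flip.
The step shows: -(-t**2*cos(t) + 2*t*sin(t))/sin(t)**2
The correct value should be: (-t**2*cos(t) + 2*t*sin(t))/sin(t)**2

Explanation: The sign of the whole expression was flipped: the term (-t**2*cos(t) + 2*t*sin(t))/sin(t)**2 was incorrectly written as -(-t**2*cos(t) + 2*t*sin(t))/sin(t)**2
The later steps are derived from this incorrect expression, so the error originates in Step 2.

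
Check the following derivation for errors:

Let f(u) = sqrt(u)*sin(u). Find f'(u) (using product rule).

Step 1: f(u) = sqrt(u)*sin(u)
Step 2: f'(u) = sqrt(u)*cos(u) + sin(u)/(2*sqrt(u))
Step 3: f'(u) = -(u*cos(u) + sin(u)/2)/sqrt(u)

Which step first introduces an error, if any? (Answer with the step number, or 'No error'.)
Step 3

Step 3 is incorrect due to a sign flip.
The step shows: -(u*cos(u) + sin(u)/2)/sqrt(u)
The correct value should be: (u*cos(u) + sin(u)/2)/sqrt(u)

Explanation: The sign of the whole expression was flipped: the term (u*cos(u) + sin(u)/2)/sqrt(u) was incorrectly written as -(u*cos(u) + sin(u)/2)/sqrt(u)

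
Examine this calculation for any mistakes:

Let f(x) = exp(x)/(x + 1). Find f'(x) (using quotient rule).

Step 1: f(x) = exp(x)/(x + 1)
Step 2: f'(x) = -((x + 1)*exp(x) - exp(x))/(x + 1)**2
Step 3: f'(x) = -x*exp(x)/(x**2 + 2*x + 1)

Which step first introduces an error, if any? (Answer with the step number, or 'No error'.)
Step 2

Step 2 is incorrect due to a sign flip.
The step shows: -((x + 1)*exp(x) - exp(x))/(x + 1)**2
The correct value should be: ((x + 1)*exp(x) - exp(x))/(x + 1)**2

Explanation: The sign of the whole expression was flipped: the term ((x + 1)*exp(x) - exp(x))/(x + 1)**2 was incorrectly written as -((x + 1)*exp(x) - exp(x))/(x + 1)**2
The later steps are derived from this incorrect expression, so the error originates in Step 2.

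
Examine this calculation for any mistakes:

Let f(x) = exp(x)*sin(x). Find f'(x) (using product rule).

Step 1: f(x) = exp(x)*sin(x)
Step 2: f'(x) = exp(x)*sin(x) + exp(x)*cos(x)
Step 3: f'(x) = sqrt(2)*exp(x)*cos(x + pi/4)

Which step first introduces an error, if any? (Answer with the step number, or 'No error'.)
Step 3

Step 3 is incorrect due to a wrong trig function.
The step shows: sqrt(2)*exp(x)*cos(x + pi/4)
The correct value should be: sqrt(2)*exp(x)*sin(x + pi/4)

Explanation: sin(x + pi/4) was incorrectly written as cos(x + pi/4): the term sqrt(2)*exp(x)*sin(x + pi/4) was incorrectly written as sqrt(2)*exp(x)*cos(x + pi/4)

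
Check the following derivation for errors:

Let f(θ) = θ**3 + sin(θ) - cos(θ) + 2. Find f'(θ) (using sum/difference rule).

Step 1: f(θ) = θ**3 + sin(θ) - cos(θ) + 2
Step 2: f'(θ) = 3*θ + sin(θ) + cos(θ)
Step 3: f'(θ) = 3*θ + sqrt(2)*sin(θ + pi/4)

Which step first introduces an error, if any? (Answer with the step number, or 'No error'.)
Step 2

Step 2 is incorrect due to a wrong exponent.
The step shows: 3*θ + sin(θ) + cos(θ)
The correct value should be: 3*θ**2 + sin(θ) + cos(θ)

Explanation: The exponent 2 on θ was incorrectly written as 1: the term 3*θ**2 was incorrectly written as 3*θ
The later steps are derived from this incorrect expression, so the error originates in Step 2.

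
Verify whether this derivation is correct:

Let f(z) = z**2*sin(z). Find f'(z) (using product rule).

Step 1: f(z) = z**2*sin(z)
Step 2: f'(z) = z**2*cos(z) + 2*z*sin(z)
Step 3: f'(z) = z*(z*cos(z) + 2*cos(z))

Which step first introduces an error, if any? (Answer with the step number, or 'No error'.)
Step 3

Step 3 is incorrect due to a wrong trig function.
The step shows: z*(z*cos(z) + 2*cos(z))
The correct value should be: z*(z*cos(z) + 2*sin(z))

Explanation: sin(z) was incorrectly written as cos(z): the term z*(z*cos(z) + 2*sin(z)) was incorrectly written as z*(z*cos(z) + 2*cos(z))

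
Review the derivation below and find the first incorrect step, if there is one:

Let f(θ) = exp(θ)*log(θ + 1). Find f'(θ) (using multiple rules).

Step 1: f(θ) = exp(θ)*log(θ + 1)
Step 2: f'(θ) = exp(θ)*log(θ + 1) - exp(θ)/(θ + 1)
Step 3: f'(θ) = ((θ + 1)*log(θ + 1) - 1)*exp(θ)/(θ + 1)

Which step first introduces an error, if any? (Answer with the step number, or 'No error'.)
Step 2

Step 2 is incorrect due to a sign flip.
The step shows: exp(θ)*log(θ + 1) - exp(θ)/(θ + 1)
The correct value should be: exp(θ)*log(θ + 1) + exp(θ)/(θ + 1)

Explanation: The sign of one term was flipped: the term exp(θ)/(θ + 1) was incorrectly written as -exp(θ)/(θ + 1)
The later steps are derived from this incorrect expression, so the error originates in Step 2.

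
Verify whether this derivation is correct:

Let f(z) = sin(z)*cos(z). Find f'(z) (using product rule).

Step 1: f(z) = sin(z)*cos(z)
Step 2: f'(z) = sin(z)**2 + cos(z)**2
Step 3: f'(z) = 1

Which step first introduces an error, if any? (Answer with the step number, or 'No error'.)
Step 2

Step 2 is incorrect due to a sign flip.
The step shows: sin(z)**2 + cos(z)**2
The correct value should be: -sin(z)**2 + cos(z)**2

Explanation: The sign of one term was flipped: the term -sin(z)**2 was incorrectly written as sin(z)**2
The later steps are derived from this incorrect expression, so the error originates in Step 2.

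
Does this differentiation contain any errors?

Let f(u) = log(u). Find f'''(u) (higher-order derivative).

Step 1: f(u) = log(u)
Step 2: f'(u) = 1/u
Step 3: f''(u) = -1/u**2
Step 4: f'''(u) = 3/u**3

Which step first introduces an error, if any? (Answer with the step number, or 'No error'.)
Step 4

Step 4 is incorrect due to a wrong coefficient.
The step shows: 3/u**3
The correct value should be: 2/u**3

Explanation: The coefficient 2 was incorrectly written as 3: the term 2/u**3 was incorrectly written as 3/u**3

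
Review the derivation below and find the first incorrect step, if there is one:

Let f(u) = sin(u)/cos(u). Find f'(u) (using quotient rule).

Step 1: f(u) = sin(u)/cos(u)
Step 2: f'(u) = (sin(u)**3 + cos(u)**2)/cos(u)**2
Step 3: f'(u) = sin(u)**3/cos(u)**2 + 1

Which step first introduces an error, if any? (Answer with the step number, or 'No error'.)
Step 2

Step 2 is incorrect due to a wrong exponent.
The step shows: (sin(u)**3 + cos(u)**2)/cos(u)**2
The correct value should be: (sin(u)**2 + cos(u)**2)/cos(u)**2

Explanation: The exponent 2 on sin(u) was incorrectly written as 3: the term (sin(u)**2 + cos(u)**2)/cos(u)**2 was incorrectly written as (sin(u)**3 + cos(u)**2)/cos(u)**2
The later steps are derived from this incorrect expression, so the error originates in Step 2.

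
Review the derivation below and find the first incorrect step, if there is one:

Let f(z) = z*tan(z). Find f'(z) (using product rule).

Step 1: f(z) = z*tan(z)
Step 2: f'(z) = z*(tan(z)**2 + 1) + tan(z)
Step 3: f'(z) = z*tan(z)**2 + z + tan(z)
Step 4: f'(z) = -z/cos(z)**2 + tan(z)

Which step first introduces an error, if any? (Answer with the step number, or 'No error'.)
Step 4

Step 4 is incorrect due to a sign flip.
The step shows: -z/cos(z)**2 + tan(z)
The correct value should be: z/cos(z)**2 + tan(z)

Explanation: The sign of one term was flipped: the term z/cos(z)**2 was incorrectly written as -z/cos(z)**2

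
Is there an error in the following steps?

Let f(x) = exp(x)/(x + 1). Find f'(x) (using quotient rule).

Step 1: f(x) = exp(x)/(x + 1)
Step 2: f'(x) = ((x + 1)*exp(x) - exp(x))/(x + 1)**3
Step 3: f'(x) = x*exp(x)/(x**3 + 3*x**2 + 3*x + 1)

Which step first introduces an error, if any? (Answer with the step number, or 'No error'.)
Step 2

Step 2 is incorrect due to a wrong exponent.
The step shows: ((x + 1)*exp(x) - exp(x))/(x + 1)**3
The correct value should be: ((x + 1)*exp(x) - exp(x))/(x + 1)**2

Explanation: The exponent -2 on x + 1 was incorrectly written as -3: the term ((x + 1)*exp(x) - exp(x))/(x + 1)**2 was incorrectly written as ((x + 1)*exp(x) - exp(x))/(x + 1)**3
The later steps are derived from this incorrect expression, so the error originates in Step 2.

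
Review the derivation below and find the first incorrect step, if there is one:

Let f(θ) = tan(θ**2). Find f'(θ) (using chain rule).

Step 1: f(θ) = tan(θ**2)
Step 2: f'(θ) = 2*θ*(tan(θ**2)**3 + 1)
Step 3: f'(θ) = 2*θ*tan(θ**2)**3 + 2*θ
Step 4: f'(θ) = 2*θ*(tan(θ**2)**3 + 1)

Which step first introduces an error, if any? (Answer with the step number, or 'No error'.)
Step 2

Step 2 is incorrect due to a wrong exponent.
The step shows: 2*θ*(tan(θ**2)**3 + 1)
The correct value should be: 2*θ*(tan(θ**2)**2 + 1)

Explanation: The exponent 2 on tan(θ**2) was incorrectly written as 3: the term 2*θ*(tan(θ**2)**2 + 1) was incorrectly written as 2*θ*(tan(θ**2)**3 + 1)
The later steps are derived from this incorrect expression, so the error originates in Step 2.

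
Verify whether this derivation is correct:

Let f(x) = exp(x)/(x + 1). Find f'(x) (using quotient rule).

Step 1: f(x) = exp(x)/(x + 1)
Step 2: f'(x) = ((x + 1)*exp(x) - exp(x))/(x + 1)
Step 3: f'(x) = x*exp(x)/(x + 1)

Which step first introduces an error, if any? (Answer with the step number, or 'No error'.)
Step 2

Step 2 is incorrect due to a wrong exponent.
The step shows: ((x + 1)*exp(x) - exp(x))/(x + 1)
The correct value should be: ((x + 1)*exp(x) - exp(x))/(x + 1)**2

Explanation: The exponent -2 on x + 1 was incorrectly written as -1: the term ((x + 1)*exp(x) - exp(x))/(x + 1)**2 was incorrectly written as ((x + 1)*exp(x) - exp(x))/(x + 1)
The later steps are derived from this incorrect expression, so the error originates in Step 2.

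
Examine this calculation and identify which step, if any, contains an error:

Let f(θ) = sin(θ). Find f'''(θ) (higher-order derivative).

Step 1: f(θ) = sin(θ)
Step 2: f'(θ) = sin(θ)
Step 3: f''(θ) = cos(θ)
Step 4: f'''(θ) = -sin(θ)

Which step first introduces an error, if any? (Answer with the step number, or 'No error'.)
Step 2

Step 2 is incorrect due to a wrong trig function.
The step shows: sin(θ)
The correct value should be: cos(θ)

Explanation: cos(θ) was incorrectly written as sin(θ): the term cos(θ) was incorrectly written as sin(θ)
The later steps are derived from this incorrect expression, so the error originates in Step 2.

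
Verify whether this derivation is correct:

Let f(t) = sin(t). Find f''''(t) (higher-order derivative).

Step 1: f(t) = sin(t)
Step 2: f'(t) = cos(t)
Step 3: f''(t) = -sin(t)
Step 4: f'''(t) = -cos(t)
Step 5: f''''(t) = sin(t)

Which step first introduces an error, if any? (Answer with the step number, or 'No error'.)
No error

All steps in this derivation are correct.
The final answer f''''(t) = sin(t) is valid.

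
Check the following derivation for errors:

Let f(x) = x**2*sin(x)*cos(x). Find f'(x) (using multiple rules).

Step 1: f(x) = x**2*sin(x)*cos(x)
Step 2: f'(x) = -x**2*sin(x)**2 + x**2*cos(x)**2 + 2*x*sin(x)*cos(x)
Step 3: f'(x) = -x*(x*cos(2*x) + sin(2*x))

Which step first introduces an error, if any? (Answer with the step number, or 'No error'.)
Step 3

Step 3 is incorrect due to a sign flip.
The step shows: -x*(x*cos(2*x) + sin(2*x))
The correct value should be: x*(x*cos(2*x) + sin(2*x))

Explanation: The sign of the whole expression was flipped: the term x*(x*cos(2*x) + sin(2*x)) was incorrectly written as -x*(x*cos(2*x) + sin(2*x))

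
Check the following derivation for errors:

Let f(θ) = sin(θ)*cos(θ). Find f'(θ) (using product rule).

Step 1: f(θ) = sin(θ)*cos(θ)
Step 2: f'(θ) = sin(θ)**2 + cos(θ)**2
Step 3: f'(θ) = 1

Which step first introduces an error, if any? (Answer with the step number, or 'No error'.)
Step 2

Step 2 is incorrect due to a sign flip.
The step shows: sin(θ)**2 + cos(θ)**2
The correct value should be: -sin(θ)**2 + cos(θ)**2

Explanation: The sign of one term was flipped: the term -sin(θ)**2 was incorrectly written as sin(θ)**2
The later steps are derived from this incorrect expression, so the error originates in Step 2.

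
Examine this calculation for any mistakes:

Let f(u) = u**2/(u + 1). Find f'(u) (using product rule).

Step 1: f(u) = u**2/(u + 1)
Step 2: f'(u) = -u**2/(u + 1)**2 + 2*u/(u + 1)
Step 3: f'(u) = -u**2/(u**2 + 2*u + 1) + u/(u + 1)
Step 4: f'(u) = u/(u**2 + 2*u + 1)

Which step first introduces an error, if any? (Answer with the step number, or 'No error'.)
Step 3

Step 3 is incorrect due to a wrong coefficient.
The step shows: -u**2/(u**2 + 2*u + 1) + u/(u + 1)
The correct value should be: -u**2/(u**2 + 2*u + 1) + 2*u/(u + 1)

Explanation: The coefficient 2 was incorrectly written as 1: the term 2*u/(u + 1) was incorrectly written as u/(u + 1)
The later steps are derived from this incorrect expression, so the error originates in Step 3.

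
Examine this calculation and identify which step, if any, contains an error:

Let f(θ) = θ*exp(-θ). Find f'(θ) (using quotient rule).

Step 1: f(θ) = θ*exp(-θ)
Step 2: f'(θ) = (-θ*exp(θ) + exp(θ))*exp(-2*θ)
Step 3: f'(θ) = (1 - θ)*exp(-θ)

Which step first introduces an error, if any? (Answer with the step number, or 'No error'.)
No error

All steps in this derivation are correct.
The final answer f'(θ) = (1 - θ)*exp(-θ) is valid.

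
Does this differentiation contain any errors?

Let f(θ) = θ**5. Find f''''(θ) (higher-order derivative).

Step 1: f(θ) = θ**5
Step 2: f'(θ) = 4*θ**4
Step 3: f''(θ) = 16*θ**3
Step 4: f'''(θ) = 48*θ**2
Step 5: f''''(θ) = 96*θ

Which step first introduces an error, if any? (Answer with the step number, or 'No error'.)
Step 2

Step 2 is incorrect due to a wrong coefficient.
The step shows: 4*θ**4
The correct value should be: 5*θ**4

Explanation: The coefficient 5 was incorrectly written as 4: the term 5*θ**4 was incorrectly written as 4*θ**4
The later steps are derived from this incorrect expression, so the error originates in Step 2.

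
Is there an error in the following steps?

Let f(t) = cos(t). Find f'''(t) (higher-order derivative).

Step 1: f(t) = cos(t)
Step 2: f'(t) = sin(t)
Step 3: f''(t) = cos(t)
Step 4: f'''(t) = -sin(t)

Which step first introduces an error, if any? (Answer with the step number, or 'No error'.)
Step 2

Step 2 is incorrect due to a sign flip.
The step shows: sin(t)
The correct value should be: -sin(t)

Explanation: The sign of the whole expression was flipped: the term -sin(t) was incorrectly written as sin(t)
The later steps are derived from this incorrect expression, so the error originates in Step 2.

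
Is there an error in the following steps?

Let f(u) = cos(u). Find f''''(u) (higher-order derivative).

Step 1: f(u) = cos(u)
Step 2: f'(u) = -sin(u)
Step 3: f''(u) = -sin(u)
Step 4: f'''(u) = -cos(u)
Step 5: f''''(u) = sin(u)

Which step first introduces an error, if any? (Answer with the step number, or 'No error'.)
Step 3

Step 3 is incorrect due to a wrong trig function.
The step shows: -sin(u)
The correct value should be: -cos(u)

Explanation: cos(u) was incorrectly written as sin(u): the term -cos(u) was incorrectly written as -sin(u)
The later steps are derived from this incorrect expression, so the error originates in Step 3.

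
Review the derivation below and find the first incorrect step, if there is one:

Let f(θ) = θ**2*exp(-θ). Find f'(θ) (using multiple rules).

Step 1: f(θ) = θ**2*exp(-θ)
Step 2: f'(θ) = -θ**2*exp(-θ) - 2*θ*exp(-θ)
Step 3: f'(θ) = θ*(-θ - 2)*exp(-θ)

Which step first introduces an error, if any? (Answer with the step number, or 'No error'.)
Step 2

Step 2 is incorrect due to a sign flip.
The step shows: -θ**2*exp(-θ) - 2*θ*exp(-θ)
The correct value should be: -θ**2*exp(-θ) + 2*θ*exp(-θ)

Explanation: The sign of one term was flipped: the term 2*θ*exp(-θ) was incorrectly written as -2*θ*exp(-θ)
The later steps are derived from this incorrect expression, so the error originates in Step 2.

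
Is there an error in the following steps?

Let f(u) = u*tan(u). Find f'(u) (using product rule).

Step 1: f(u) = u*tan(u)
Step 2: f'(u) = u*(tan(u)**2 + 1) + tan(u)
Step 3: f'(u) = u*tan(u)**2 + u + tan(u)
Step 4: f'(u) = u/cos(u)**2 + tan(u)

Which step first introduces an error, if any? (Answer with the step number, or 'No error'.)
No error

All steps in this derivation are correct.
The final answer f'(u) = u/cos(u)**2 + tan(u) is valid.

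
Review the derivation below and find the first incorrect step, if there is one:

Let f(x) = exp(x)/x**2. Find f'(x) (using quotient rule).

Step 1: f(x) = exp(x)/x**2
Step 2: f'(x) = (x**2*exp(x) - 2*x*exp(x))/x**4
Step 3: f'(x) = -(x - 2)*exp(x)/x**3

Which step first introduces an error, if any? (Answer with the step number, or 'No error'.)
Step 3

Step 3 is incorrect due to a sign flip.
The step shows: -(x - 2)*exp(x)/x**3
The correct value should be: (x - 2)*exp(x)/x**3

Explanation: The sign of the whole expression was flipped: the term (x - 2)*exp(x)/x**3 was incorrectly written as -(x - 2)*exp(x)/x**3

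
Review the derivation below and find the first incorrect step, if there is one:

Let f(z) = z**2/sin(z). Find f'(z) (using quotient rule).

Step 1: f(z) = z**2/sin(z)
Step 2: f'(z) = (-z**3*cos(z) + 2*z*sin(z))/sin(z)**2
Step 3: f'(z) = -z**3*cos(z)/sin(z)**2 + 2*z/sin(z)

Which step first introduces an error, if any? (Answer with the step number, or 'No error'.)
Step 2

Step 2 is incorrect due to a wrong exponent.
The step shows: (-z**3*cos(z) + 2*z*sin(z))/sin(z)**2
The correct value should be: (-z**2*cos(z) + 2*z*sin(z))/sin(z)**2

Explanation: The exponent 2 on z was incorrectly written as 3: the term (-z**2*cos(z) + 2*z*sin(z))/sin(z)**2 was incorrectly written as (-z**3*cos(z) + 2*z*sin(z))/sin(z)**2
The later steps are derived from this incorrect expression, so the error originates in Step 2.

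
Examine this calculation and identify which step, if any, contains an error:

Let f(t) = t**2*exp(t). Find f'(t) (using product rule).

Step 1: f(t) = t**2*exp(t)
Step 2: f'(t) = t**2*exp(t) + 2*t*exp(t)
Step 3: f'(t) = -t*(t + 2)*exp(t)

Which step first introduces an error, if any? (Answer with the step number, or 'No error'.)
Step 3

Step 3 is incorrect due to a sign flip.
The step shows: -t*(t + 2)*exp(t)
The correct value should be: t*(t + 2)*exp(t)

Explanation: The sign of the whole expression was flipped: the term t*(t + 2)*exp(t) was incorrectly written as -t*(t + 2)*exp(t)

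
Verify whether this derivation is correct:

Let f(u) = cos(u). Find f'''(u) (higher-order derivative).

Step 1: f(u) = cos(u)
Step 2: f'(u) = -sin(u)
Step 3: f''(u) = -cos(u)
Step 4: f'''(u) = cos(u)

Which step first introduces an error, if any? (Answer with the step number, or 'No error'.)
Step 4

Step 4 is incorrect due to a wrong trig function.
The step shows: cos(u)
The correct value should be: sin(u)

Explanation: sin(u) was incorrectly written as cos(u): the term sin(u) was incorrectly written as cos(u)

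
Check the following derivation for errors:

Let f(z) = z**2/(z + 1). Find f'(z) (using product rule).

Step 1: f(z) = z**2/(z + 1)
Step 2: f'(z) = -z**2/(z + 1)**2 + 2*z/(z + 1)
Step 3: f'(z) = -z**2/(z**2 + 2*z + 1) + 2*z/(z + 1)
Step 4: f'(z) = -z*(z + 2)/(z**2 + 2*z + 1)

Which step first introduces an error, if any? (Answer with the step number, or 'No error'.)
Step 4

Step 4 is incorrect due to a sign flip.
The step shows: -z*(z + 2)/(z**2 + 2*z + 1)
The correct value should be: z*(z + 2)/(z**2 + 2*z + 1)

Explanation: The sign of the whole expression was flipped: the term z*(z + 2)/(z**2 + 2*z + 1) was incorrectly written as -z*(z + 2)/(z**2 + 2*z + 1)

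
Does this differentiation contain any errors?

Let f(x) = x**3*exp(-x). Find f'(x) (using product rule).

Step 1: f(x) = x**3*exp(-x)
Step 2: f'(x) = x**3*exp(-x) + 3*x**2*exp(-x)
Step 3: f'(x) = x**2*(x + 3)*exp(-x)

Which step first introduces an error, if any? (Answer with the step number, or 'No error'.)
Step 2

Step 2 is incorrect due to a sign flip.
The step shows: x**3*exp(-x) + 3*x**2*exp(-x)
The correct value should be: -x**3*exp(-x) + 3*x**2*exp(-x)

Explanation: The sign of one term was flipped: the term -x**3*exp(-x) was incorrectly written as x**3*exp(-x)
The later steps are derived from this incorrect expression, so the error originates in Step 2.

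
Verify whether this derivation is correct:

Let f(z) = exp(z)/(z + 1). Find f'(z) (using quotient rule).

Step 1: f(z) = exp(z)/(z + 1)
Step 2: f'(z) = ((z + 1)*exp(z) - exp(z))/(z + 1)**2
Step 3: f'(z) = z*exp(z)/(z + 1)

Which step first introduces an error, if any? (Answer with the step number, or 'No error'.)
Step 3

Step 3 is incorrect due to a wrong exponent.
The step shows: z*exp(z)/(z + 1)
The correct value should be: z*exp(z)/(z + 1)**2

Explanation: The exponent -2 on z + 1 was incorrectly written as -1: the term z*exp(z)/(z + 1)**2 was incorrectly written as z*exp(z)/(z + 1)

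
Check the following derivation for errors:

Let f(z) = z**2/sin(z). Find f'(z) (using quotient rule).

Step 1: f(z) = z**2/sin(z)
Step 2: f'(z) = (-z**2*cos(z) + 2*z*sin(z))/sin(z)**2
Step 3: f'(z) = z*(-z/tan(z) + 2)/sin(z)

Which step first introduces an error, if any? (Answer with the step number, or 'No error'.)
No error

All steps in this derivation are correct.
The final answer f'(z) = z*(-z/tan(z) + 2)/sin(z) is valid.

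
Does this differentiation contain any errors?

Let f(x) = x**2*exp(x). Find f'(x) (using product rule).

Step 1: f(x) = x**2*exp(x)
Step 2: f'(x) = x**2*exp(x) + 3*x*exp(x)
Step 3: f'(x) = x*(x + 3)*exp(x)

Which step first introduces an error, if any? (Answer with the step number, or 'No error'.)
Step 2

Step 2 is incorrect due to a wrong coefficient.
The step shows: x**2*exp(x) + 3*x*exp(x)
The correct value should be: x**2*exp(x) + 2*x*exp(x)

Explanation: The coefficient 2 was incorrectly written as 3: the term 2*x*exp(x) was incorrectly written as 3*x*exp(x)
The later steps are derived from this incorrect expression, so the error originates in Step 2.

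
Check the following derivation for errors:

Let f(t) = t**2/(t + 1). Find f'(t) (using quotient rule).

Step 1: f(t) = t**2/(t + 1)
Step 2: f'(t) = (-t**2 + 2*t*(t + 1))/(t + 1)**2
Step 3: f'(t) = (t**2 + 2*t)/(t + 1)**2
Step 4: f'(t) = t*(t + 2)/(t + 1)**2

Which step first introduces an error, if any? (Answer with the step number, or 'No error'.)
No error

All steps in this derivation are correct.
The final answer f'(t) = t*(t + 2)/(t + 1)**2 is valid.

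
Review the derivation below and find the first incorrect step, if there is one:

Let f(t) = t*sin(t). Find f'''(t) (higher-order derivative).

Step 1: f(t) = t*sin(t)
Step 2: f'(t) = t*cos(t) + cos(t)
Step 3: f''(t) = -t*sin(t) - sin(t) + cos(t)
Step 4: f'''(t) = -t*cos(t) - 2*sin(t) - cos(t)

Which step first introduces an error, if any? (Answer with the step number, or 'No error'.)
Step 2

Step 2 is incorrect due to a wrong trig function.
The step shows: t*cos(t) + cos(t)
The correct value should be: t*cos(t) + sin(t)

Explanation: sin(t) was incorrectly written as cos(t): the term sin(t) was incorrectly written as cos(t)
The later steps are derived from this incorrect expression, so the error originates in Step 2.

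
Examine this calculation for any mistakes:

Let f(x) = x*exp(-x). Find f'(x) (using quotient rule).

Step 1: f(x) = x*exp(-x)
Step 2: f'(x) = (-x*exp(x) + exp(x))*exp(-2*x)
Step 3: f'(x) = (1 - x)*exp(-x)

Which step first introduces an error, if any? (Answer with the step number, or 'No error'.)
No error

All steps in this derivation are correct.
The final answer f'(x) = (1 - x)*exp(-x) is valid.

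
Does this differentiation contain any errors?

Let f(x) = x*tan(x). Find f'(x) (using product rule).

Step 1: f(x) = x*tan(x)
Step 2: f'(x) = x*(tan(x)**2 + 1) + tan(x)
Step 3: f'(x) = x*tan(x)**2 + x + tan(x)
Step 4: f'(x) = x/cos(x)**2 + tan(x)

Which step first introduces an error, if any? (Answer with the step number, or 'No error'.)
No error

All steps in this derivation are correct.
The final answer f'(x) = x/cos(x)**2 + tan(x) is valid.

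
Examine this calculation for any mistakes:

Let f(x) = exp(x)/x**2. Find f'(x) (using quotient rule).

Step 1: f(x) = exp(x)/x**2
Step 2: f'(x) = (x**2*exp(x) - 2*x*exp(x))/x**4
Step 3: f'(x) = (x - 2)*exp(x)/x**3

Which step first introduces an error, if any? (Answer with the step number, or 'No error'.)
No error

All steps in this derivation are correct.
The final answer f'(x) = (x - 2)*exp(x)/x**3 is valid.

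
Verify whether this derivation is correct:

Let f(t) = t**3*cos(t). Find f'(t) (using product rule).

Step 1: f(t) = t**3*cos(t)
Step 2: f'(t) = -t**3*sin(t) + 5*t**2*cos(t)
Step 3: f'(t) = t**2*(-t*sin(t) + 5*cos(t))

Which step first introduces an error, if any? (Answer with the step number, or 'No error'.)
Step 2

Step 2 is incorrect due to a wrong coefficient.
The step shows: -t**3*sin(t) + 5*t**2*cos(t)
The correct value should be: -t**3*sin(t) + 3*t**2*cos(t)

Explanation: The coefficient 3 was incorrectly written as 5: the term 3*t**2*cos(t) was incorrectly written as 5*t**2*cos(t)
The later steps are derived from this incorrect expression, so the error originates in Step 2.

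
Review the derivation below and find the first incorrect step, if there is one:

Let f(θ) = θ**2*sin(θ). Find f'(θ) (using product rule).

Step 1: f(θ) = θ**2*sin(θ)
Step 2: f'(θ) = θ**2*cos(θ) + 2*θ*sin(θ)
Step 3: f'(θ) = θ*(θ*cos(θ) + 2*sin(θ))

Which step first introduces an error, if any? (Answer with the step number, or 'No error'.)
No error

All steps in this derivation are correct.
The final answer f'(θ) = θ*(θ*cos(θ) + 2*sin(θ)) is valid.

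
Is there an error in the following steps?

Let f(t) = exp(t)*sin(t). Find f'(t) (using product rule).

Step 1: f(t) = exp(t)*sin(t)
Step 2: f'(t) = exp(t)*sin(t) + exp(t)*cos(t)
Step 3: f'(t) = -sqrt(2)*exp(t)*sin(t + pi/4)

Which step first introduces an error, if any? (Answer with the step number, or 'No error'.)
Step 3

Step 3 is incorrect due to a sign flip.
The step shows: -sqrt(2)*exp(t)*sin(t + pi/4)
The correct value should be: sqrt(2)*exp(t)*sin(t + pi/4)

Explanation: The sign of the whole expression was flipped: the term sqrt(2)*exp(t)*sin(t + pi/4) was incorrectly written as -sqrt(2)*exp(t)*sin(t + pi/4)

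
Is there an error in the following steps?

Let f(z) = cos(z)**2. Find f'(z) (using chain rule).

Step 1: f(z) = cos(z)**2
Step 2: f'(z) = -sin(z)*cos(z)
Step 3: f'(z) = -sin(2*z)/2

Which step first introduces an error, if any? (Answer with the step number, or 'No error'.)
Step 2

Step 2 is incorrect due to a wrong coefficient.
The step shows: -sin(z)*cos(z)
The correct value should be: -2*sin(z)*cos(z)

Explanation: The coefficient -2 was incorrectly written as -1: the term -2*sin(z)*cos(z) was incorrectly written as -sin(z)*cos(z)
The later steps are derived from this incorrect expression, so the error originates in Step 2.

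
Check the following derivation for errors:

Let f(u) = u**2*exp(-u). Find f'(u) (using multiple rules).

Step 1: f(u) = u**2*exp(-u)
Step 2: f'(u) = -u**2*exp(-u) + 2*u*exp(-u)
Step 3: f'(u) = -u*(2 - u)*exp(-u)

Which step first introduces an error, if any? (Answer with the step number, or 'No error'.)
Step 3

Step 3 is incorrect due to a sign flip.
The step shows: -u*(2 - u)*exp(-u)
The correct value should be: u*(2 - u)*exp(-u)

Explanation: The sign of the whole expression was flipped: the term u*(2 - u)*exp(-u) was incorrectly written as -u*(2 - u)*exp(-u)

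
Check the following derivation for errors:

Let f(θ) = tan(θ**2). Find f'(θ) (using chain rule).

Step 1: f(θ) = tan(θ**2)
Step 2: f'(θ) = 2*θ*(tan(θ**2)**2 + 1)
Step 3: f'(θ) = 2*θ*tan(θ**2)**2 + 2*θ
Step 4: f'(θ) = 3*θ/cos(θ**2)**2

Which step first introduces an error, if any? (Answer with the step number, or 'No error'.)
Step 4

Step 4 is incorrect due to a wrong coefficient.
The step shows: 3*θ/cos(θ**2)**2
The correct value should be: 2*θ/cos(θ**2)**2

Explanation: The coefficient 2 was incorrectly written as 3: the term 2*θ/cos(θ**2)**2 was incorrectly written as 3*θ/cos(θ**2)**2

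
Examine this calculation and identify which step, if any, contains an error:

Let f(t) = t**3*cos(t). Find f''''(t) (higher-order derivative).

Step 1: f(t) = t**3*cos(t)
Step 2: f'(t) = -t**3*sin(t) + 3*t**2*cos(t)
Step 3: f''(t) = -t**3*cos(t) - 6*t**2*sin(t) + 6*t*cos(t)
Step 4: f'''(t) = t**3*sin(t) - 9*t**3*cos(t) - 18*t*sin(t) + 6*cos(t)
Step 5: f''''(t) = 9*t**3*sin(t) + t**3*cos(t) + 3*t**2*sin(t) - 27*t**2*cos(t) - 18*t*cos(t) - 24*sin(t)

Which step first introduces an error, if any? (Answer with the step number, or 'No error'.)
Step 4

Step 4 is incorrect due to a wrong exponent.
The step shows: t**3*sin(t) - 9*t**3*cos(t) - 18*t*sin(t) + 6*cos(t)
The correct value should be: t**3*sin(t) - 9*t**2*cos(t) - 18*t*sin(t) + 6*cos(t)

Explanation: The exponent 2 on t was incorrectly written as 3: the term -9*t**2*cos(t) was incorrectly written as -9*t**3*cos(t)
The later steps are derived from this incorrect expression, so the error originates in Step 4.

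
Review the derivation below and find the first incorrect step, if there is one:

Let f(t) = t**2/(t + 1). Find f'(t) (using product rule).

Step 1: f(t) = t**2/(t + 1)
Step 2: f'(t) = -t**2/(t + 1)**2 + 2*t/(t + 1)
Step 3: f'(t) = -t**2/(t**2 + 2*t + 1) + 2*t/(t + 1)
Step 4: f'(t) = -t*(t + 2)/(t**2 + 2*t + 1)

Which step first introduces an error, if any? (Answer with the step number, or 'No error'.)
Step 4

Step 4 is incorrect due to a sign flip.
The step shows: -t*(t + 2)/(t**2 + 2*t + 1)
The correct value should be: t*(t + 2)/(t**2 + 2*t + 1)

Explanation: The sign of the whole expression was flipped: the term t*(t + 2)/(t**2 + 2*t + 1) was incorrectly written as -t*(t + 2)/(t**2 + 2*t + 1)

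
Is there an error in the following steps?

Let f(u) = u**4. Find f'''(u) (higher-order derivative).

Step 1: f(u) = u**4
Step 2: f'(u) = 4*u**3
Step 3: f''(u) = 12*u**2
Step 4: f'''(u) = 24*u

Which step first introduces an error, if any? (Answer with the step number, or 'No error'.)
No error

All steps in this derivation are correct.
The final answer f'''(u) = 24*u is valid.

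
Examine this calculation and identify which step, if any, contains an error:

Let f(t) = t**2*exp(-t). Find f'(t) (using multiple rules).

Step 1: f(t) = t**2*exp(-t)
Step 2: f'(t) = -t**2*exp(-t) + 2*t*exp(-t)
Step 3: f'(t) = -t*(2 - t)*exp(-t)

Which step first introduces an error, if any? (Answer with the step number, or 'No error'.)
Step 3

Step 3 is incorrect due to a sign flip.
The step shows: -t*(2 - t)*exp(-t)
The correct value should be: t*(2 - t)*exp(-t)

Explanation: The sign of the whole expression was flipped: the term t*(2 - t)*exp(-t) was incorrectly written as -t*(2 - t)*exp(-t)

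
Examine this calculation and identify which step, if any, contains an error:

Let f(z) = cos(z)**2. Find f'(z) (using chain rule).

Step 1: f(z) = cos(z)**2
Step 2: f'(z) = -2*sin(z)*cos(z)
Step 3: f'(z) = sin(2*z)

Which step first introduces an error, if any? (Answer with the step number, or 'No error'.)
Step 3

Step 3 is incorrect due to a sign flip.
The step shows: sin(2*z)
The correct value should be: -sin(2*z)

Explanation: The sign of the whole expression was flipped: the term -sin(2*z) was incorrectly written as sin(2*z)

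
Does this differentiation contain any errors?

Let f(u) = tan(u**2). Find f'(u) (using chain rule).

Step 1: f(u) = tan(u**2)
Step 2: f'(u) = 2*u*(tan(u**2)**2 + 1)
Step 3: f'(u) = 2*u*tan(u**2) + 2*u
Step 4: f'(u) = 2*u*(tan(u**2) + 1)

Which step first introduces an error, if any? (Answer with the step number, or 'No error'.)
Step 3

Step 3 is incorrect due to a wrong exponent.
The step shows: 2*u*tan(u**2) + 2*u
The correct value should be: 2*u*tan(u**2)**2 + 2*u

Explanation: The exponent 2 on tan(u**2) was incorrectly written as 1: the term 2*u*tan(u**2)**2 was incorrectly written as 2*u*tan(u**2)
The later steps are derived from this incorrect expression, so the error originates in Step 3.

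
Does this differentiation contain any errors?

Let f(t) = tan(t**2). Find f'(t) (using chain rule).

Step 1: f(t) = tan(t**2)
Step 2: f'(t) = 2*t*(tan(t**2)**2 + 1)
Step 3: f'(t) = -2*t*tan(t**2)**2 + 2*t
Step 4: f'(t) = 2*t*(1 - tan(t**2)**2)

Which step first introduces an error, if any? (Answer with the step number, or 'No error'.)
Step 3

Step 3 is incorrect due to a sign flip.
The step shows: -2*t*tan(t**2)**2 + 2*t
The correct value should be: 2*t*tan(t**2)**2 + 2*t

Explanation: The sign of one term was flipped: the term 2*t*tan(t**2)**2 was incorrectly written as -2*t*tan(t**2)**2
The later steps are derived from this incorrect expression, so the error originates in Step 3.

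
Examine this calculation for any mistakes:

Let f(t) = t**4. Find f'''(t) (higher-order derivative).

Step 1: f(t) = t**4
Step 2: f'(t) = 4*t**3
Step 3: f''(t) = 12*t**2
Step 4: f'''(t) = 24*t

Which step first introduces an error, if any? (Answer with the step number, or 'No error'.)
No error

All steps in this derivation are correct.
The final answer f'''(t) = 24*t is valid.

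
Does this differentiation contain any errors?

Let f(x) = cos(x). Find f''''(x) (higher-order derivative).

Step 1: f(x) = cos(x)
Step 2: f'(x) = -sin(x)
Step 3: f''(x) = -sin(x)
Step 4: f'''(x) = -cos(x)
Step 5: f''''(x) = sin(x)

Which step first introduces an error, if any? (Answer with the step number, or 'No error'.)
Step 3

Step 3 is incorrect due to a wrong trig function.
The step shows: -sin(x)
The correct value should be: -cos(x)

Explanation: cos(x) was incorrectly written as sin(x): the term -cos(x) was incorrectly written as -sin(x)
The later steps are derived from this incorrect expression, so the error originates in Step 3.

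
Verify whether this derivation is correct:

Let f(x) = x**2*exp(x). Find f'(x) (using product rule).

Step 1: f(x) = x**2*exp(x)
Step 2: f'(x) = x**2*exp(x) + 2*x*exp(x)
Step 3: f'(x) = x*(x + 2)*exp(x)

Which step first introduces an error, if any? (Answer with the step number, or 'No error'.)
No error

All steps in this derivation are correct.
The final answer f'(x) = x*(x + 2)*exp(x) is valid.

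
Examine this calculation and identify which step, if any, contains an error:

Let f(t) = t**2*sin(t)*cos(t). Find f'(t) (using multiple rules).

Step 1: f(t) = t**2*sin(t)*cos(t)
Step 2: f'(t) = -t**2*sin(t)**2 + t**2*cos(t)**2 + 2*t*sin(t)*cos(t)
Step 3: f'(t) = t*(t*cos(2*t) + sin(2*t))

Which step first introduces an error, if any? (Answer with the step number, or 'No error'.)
No error

All steps in this derivation are correct.
The final answer f'(t) = t*(t*cos(2*t) + sin(2*t)) is valid.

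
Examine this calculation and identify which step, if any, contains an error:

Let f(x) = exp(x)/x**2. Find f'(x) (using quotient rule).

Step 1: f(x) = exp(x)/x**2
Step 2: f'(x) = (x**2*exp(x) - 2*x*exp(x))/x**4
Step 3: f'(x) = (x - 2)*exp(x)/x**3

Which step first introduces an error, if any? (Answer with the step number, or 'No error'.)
No error

All steps in this derivation are correct.
The final answer f'(x) = (x - 2)*exp(x)/x**3 is valid.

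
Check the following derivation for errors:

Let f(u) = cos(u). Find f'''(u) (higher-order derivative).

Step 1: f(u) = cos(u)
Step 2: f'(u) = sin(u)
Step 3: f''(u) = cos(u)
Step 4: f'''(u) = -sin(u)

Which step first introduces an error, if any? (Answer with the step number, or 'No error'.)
Step 2

Step 2 is incorrect due to a sign flip.
The step shows: sin(u)
The correct value should be: -sin(u)

Explanation: The sign of the whole expression was flipped: the term -sin(u) was incorrectly written as sin(u)
The later steps are derived from this incorrect expression, so the error originates in Step 2.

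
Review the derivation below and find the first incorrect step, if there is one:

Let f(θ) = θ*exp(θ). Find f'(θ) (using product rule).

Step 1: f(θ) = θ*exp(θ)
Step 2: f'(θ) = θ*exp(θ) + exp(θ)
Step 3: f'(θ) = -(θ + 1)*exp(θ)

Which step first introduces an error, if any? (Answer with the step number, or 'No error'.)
Step 3

Step 3 is incorrect due to a sign flip.
The step shows: -(θ + 1)*exp(θ)
The correct value should be: (θ + 1)*exp(θ)

Explanation: The sign of the whole expression was flipped: the term (θ + 1)*exp(θ) was incorrectly written as -(θ + 1)*exp(θ)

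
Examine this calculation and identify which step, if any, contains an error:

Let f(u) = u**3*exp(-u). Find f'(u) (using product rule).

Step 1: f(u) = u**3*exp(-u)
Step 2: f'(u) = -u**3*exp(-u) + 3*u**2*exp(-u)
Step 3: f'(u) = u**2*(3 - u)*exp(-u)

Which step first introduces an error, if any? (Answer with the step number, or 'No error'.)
No error

All steps in this derivation are correct.
The final answer f'(u) = u**2*(3 - u)*exp(-u) is valid.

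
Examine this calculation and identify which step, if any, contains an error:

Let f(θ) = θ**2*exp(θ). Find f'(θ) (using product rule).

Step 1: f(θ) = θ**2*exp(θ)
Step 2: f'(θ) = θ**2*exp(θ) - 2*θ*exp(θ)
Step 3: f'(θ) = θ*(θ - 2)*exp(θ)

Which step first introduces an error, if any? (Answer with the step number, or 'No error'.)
Step 2

Step 2 is incorrect due to a sign flip.
The step shows: θ**2*exp(θ) - 2*θ*exp(θ)
The correct value should be: θ**2*exp(θ) + 2*θ*exp(θ)

Explanation: The sign of one term was flipped: the term 2*θ*exp(θ) was incorrectly written as -2*θ*exp(θ)
The later steps are derived from this incorrect expression, so the error originates in Step 2.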